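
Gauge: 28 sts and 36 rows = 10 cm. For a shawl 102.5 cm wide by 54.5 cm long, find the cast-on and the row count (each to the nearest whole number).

Stitch gauge = 28/10 = 2.8 sts/cm; 102.5 × 2.8 = 287.00 → 287 sts.
Row gauge = 36/10 = 3.6 rows/cm; 54.5 × 3.6 = 196.20 → 196 rows.

Cast on 287 stitches and work 196 rows.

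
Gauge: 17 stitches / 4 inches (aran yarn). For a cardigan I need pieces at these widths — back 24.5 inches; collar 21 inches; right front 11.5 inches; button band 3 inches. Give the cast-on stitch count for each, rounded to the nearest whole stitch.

Rate = 17/4 = 4.25 sts per in.
back: 24.5 × 4.25 = 104.12 → 104.
collar: 21 × 4.25 = 89.25 → 89.
right front: 11.5 × 4.25 = 48.88 → 49.
button band: 3 × 4.25 = 12.75 → 13.

back 104; collar 89; right front 49; button band 13.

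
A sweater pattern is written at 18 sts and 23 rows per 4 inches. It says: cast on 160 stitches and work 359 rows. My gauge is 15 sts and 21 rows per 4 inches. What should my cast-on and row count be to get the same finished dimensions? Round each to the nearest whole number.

Stitches: 160 × 15/18 = 133.33 → 133.
Rows: 359 × 21/23 = 327.78 → 328.

Cast on 133 stitches; work 328 rows.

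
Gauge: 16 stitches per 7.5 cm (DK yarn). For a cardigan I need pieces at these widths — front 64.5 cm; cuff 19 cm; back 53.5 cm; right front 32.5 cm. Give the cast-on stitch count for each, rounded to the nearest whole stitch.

front 138; cuff 41; back 114; right front 69.

Rate = 16/7.5 = 2.133 sts per cm.
front: 64.5 × 2.133 = 137.60 → 138.
cuff: 19 × 2.133 = 40.53 → 41.
back: 53.5 × 2.133 = 114.13 → 114.
right front: 32.5 × 2.133 = 69.33 → 69.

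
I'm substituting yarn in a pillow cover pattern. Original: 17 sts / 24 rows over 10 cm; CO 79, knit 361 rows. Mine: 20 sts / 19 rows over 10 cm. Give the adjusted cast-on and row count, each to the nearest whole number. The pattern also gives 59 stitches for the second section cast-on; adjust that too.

Stitches: 79 × 20/17 = 92.94 → 93.
Rows: 361 × 19/24 = 285.79 → 286.
second section cast-on: 59 × 20/17 = 69.41 → 69.

Cast on 93 stitches; work 286 rows; second section cast-on 69 stitches.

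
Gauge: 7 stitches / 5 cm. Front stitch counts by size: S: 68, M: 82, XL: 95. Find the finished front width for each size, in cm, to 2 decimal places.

S 48.57 cm; M 58.57 cm; XL 67.86 cm.

7/5 = 1.4 sts per cm.
S: 68 / 1.4 = 48.571 → 48.57 cm.
M: 82 / 1.4 = 58.571 → 58.57 cm.
XL: 95 / 1.4 = 67.857 → 67.86 cm.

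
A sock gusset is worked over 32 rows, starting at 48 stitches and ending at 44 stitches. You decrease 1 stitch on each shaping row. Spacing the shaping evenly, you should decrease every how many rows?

Decrease every 8th row.

Stitches to remove: |44 − 48| = 4.
Shaping rows needed: 4 / 1 = 4.
32 rows / 4 = every 8 rows.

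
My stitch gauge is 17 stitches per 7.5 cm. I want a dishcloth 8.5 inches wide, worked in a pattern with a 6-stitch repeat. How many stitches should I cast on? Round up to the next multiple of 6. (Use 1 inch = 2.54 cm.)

8.5 in = 8.5 × 2.54 = 21.59 cm.
17 / 7.5 = 2.267 sts/cm.
21.59 × 2.267 = 48.94 sts.
→ 54.

54 stitches.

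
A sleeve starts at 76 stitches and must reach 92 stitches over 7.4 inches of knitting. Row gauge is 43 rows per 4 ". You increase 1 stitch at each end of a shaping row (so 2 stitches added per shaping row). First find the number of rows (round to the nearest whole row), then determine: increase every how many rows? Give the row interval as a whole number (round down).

Rows = 7.4 × 10.75 = 79.5 → 80 rows.
Stitches to add: 16 → 8 shaping rows (at 2 st each).
80 / 8 = 10.00 → every 10 rows.

Increase every 10th row.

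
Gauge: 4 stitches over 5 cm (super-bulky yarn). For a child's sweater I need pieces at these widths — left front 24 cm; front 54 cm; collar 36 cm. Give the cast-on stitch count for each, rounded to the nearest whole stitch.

Rate = 4/5 = 0.8 sts per cm.
left front: 24 × 0.8 = 19.20 → 19.
front: 54 × 0.8 = 43.20 → 43.
collar: 36 × 0.8 = 28.80 → 29.

left front 19; front 43; collar 29.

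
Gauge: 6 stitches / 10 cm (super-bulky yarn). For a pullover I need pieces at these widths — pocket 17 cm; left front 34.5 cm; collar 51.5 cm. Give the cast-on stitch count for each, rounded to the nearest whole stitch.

pocket 10; left front 21; collar 31.

Rate = 6/10 = 0.6 sts per cm.
pocket: 17 × 0.6 = 10.20 → 10.
left front: 34.5 × 0.6 = 20.70 → 21.
collar: 51.5 × 0.6 = 30.90 → 31.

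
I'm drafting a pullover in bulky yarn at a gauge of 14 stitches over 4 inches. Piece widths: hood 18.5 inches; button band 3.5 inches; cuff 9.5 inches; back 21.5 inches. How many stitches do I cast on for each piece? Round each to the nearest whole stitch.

hood 65; button band 12; cuff 33; back 75.

Rate = 14/4 = 3.5 sts per in.
hood: 18.5 × 3.5 = 64.75 → 65.
button band: 3.5 × 3.5 = 12.25 → 12.
cuff: 9.5 × 3.5 = 33.25 → 33.
back: 21.5 × 3.5 = 75.25 → 75.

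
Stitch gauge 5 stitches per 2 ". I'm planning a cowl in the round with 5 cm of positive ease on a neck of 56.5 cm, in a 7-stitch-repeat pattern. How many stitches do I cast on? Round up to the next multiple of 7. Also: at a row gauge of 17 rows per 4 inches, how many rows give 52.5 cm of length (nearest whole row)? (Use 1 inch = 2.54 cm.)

Finished = 56.5 + 5 = 61.5 cm.
61.5 cm × 1/2.54 = 24.21 inches.
5/2 = 2.5 sts per in; 24.21 × 2.5 = 60.53 sts.
Next multiple of 7 → 63.
52.5 cm = 20.67 inches; × 4.25 = 87.84 → 88 rows.

Cast on 63 stitches; work 88 rows.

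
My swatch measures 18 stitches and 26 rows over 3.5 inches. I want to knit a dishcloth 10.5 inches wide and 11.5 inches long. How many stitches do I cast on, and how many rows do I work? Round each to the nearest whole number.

Stitch gauge = 18/3.5 = 5.143 sts/in; 10.5 × 5.143 = 54.00 → 54 sts.
Row gauge = 26/3.5 = 7.429 rows/in; 11.5 × 7.429 = 85.43 → 85 rows.

Cast on 54 stitches and work 85 rows.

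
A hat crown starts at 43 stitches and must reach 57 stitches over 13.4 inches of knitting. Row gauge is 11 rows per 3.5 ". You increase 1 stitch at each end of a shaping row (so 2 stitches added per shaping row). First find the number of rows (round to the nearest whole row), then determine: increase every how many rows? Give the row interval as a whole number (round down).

Rows = 13.4 × 3.143 = 42.1 → 42 rows.
Stitches to add: 14 → 7 shaping rows (at 2 st each).
42 / 7 = 6.00 → every 6 rows.

Increase every 6th row.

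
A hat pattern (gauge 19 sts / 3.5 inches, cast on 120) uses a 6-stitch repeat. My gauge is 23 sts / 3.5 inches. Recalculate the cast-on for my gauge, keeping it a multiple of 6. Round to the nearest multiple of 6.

120 × 23 / 19 = 145.26.
Nearest multiple of 6: 144.

CO 144 sts.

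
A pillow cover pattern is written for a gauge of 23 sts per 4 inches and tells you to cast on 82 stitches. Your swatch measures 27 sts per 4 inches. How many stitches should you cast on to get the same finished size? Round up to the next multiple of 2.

Scale factor = 27 / 23 = 1.174.
82 × 27 / 23 = 96.26 sts.
→ 98 sts.

Cast on 98 stitches.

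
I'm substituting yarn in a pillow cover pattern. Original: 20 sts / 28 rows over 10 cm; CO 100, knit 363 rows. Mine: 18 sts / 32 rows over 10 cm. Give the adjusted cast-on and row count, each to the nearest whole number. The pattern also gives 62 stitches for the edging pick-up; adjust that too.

Cast on 90 stitches; work 415 rows; edging pick-up 56 stitches.

Stitches: 100 × 18/20 = 90.00 → 90.
Rows: 363 × 32/28 = 414.86 → 415.
edging pick-up: 62 × 18/20 = 55.80 → 56.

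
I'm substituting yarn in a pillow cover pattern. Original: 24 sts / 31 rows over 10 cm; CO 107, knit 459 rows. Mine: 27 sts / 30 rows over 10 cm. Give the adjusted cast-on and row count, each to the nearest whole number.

Cast on 120 stitches; work 444 rows.

Stitches: 107 × 27/24 = 120.38 → 120.
Rows: 459 × 30/31 = 444.19 → 444.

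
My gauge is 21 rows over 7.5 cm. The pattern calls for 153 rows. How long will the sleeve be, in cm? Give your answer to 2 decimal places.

21 rows / 7.5 cm = 2.8 rows per cm.
153 / 2.8 = 54.643 cm.

54.64 cm.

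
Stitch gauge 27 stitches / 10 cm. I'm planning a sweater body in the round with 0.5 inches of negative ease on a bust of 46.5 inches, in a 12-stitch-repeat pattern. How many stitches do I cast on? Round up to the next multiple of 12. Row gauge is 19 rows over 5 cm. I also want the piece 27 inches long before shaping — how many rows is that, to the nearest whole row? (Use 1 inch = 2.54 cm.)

Cast on 324 stitches; work 261 rows.

Finished = 46.5 − 0.5 = 46 inches.
46 inches × 2.54 = 116.84 cm.
27/10 = 2.7 sts per cm; 116.84 × 2.7 = 315.47 sts.
Next multiple of 12 → 324.
27 inches = 68.58 cm; × 3.8 = 260.60 → 261 rows.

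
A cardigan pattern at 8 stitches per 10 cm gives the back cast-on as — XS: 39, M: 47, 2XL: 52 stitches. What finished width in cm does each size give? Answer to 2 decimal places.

XS 48.75 cm; M 58.75 cm; 2XL 65.00 cm.

8/10 = 0.8 sts per cm.
XS: 39 / 0.8 = 48.750 → 48.75 cm.
M: 47 / 0.8 = 58.750 → 58.75 cm.
2XL: 52 / 0.8 = 65.000 → 65.00 cm.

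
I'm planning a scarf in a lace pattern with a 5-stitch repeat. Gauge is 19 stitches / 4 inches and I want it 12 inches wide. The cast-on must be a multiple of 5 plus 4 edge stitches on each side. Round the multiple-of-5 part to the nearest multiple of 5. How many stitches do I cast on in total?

19 / 4 = 4.75 sts per inch.
12 × 4.75 = 57.00 sts.
Less 8 edge sts → 49.00 for the repeat.
Nearest multiple of 5: 50.
Add back 8 edge sts → 58.

58 stitches.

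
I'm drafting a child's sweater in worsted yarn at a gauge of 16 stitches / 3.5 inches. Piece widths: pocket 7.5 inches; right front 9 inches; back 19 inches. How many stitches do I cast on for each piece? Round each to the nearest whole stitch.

pocket 34; right front 41; back 87.

Rate = 16/3.5 = 4.571 sts per in.
pocket: 7.5 × 4.571 = 34.29 → 34.
right front: 9 × 4.571 = 41.14 → 41.
back: 19 × 4.571 = 86.86 → 87.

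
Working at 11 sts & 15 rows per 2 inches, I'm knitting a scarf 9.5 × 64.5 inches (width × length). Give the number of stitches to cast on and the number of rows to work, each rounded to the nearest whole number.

Cast on 52 stitches and work 484 rows.

Stitch gauge = 11/2 = 5.5 sts/in; 9.5 × 5.5 = 52.25 → 52 sts.
Row gauge = 15/2 = 7.5 rows/in; 64.5 × 7.5 = 483.75 → 484 rows.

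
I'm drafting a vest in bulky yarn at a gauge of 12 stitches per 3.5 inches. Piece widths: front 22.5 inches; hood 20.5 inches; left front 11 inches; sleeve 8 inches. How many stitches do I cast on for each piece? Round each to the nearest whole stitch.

Rate = 12/3.5 = 3.429 sts per in.
front: 22.5 × 3.429 = 77.14 → 77.
hood: 20.5 × 3.429 = 70.29 → 70.
left front: 11 × 3.429 = 37.71 → 38.
sleeve: 8 × 3.429 = 27.43 → 27.

front 77; hood 70; left front 38; sleeve 27.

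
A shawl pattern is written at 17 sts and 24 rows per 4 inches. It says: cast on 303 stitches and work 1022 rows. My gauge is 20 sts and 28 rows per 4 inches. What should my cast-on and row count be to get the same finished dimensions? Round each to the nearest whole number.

Stitches: 303 × 20/17 = 356.47 → 356.
Rows: 1022 × 28/24 = 1192.33 → 1192.

Cast on 356 stitches; work 1192 rows.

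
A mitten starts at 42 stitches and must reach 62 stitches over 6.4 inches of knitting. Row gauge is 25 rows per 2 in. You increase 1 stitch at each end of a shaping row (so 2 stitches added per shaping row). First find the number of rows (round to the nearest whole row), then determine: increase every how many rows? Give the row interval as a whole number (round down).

Rows = 6.4 × 12.5 = 80.0 → 80 rows.
Stitches to add: 20 → 10 shaping rows (at 2 st each).
80 / 10 = 8.00 → every 8 rows.

Increase every 8th row.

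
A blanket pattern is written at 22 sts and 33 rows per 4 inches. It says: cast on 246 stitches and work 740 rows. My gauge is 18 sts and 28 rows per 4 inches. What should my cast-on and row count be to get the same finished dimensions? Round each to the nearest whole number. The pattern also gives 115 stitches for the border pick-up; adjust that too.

Cast on 201 stitches; work 628 rows; border pick-up 94 stitches.

Stitches: 246 × 18/22 = 201.27 → 201.
Rows: 740 × 28/33 = 627.88 → 628.
border pick-up: 115 × 18/22 = 94.09 → 94.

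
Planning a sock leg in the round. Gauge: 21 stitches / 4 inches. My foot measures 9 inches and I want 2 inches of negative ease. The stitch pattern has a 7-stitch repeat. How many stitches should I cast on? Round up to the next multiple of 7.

42 stitches.

Finished = 9 − 2 = 7 inches.
21 / 4 = 5.25 sts/in.
7 × 5.25 = 36.75 sts.
Next multiple of 7: 42.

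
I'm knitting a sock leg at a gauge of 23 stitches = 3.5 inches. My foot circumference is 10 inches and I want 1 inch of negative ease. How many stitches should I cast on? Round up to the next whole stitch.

Cast on 60 stitches.

Finished = 10 − 1 = 9 in.
23 / 3.5 = 6.571 sts per inch.
9.00 × 6.571 = 59.14 sts.
→ 60 sts.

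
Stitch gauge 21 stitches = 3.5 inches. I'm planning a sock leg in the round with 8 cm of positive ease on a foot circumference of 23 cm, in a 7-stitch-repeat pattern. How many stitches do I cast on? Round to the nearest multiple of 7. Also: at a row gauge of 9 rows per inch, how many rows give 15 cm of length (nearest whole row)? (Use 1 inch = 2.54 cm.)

Cast on 70 stitches; work 53 rows.

Finished = 23 + 8 = 31 cm.
31 cm × 1/2.54 = 12.20 inches.
21/3.5 = 6 sts per in; 12.20 × 6 = 73.23 sts.
Nearest multiple of 7 → 70.
15 cm = 5.91 inches; × 9 = 53.15 → 53 rows.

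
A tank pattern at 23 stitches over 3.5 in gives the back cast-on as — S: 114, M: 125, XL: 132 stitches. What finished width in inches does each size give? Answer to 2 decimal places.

S 17.35 inches; M 19.02 inches; XL 20.09 inches.

23/3.5 = 6.571 sts per in.
S: 114 / 6.571 = 17.348 → 17.35 in.
M: 125 / 6.571 = 19.022 → 19.02 in.
XL: 132 / 6.571 = 20.087 → 20.09 in.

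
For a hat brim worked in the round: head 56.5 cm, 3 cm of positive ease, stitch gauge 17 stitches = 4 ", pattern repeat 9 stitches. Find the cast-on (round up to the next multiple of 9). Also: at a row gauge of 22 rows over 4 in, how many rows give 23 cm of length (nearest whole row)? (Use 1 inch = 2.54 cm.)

Finished = 56.5 + 3 = 59.5 cm.
59.5 cm × 1/2.54 = 23.43 inches.
17/4 = 4.25 sts per in; 23.43 × 4.25 = 99.56 sts.
Next multiple of 9 → 108.
23 cm = 9.06 inches; × 5.5 = 49.80 → 50 rows.

Cast on 108 stitches; work 50 rows.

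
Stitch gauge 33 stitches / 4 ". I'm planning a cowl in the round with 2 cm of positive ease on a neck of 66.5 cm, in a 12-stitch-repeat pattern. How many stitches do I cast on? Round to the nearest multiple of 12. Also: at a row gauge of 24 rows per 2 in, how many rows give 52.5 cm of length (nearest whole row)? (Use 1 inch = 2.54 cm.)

Cast on 228 stitches; work 248 rows.

Finished = 66.5 + 2 = 68.5 cm.
68.5 cm × 1/2.54 = 26.97 inches.
33/4 = 8.25 sts per in; 26.97 × 8.25 = 222.49 sts.
Nearest multiple of 12 → 228.
52.5 cm = 20.67 inches; × 12 = 248.03 → 248 rows.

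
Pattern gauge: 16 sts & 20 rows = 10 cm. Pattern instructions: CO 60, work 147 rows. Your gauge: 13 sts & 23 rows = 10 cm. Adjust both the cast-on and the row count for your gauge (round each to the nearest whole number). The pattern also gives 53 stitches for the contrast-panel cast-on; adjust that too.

Cast on 49 stitches; work 169 rows; contrast-panel cast-on 43 stitches.

Stitches: 60 × 13/16 = 48.75 → 49.
Rows: 147 × 23/20 = 169.05 → 169.
contrast-panel cast-on: 53 × 13/16 = 43.06 → 43.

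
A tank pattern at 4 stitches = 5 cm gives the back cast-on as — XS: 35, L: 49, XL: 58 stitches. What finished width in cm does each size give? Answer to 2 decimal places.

XS 43.75 cm; L 61.25 cm; XL 72.50 cm.

4/5 = 0.8 sts per cm.
XS: 35 / 0.8 = 43.750 → 43.75 cm.
L: 49 / 0.8 = 61.250 → 61.25 cm.
XL: 58 / 0.8 = 72.500 → 72.50 cm.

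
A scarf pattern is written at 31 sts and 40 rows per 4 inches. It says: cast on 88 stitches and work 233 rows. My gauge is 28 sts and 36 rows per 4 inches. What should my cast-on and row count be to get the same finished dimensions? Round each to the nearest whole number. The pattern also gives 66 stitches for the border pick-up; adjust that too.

Cast on 79 stitches; work 210 rows; border pick-up 60 stitches.

Stitches: 88 × 28/31 = 79.48 → 79.
Rows: 233 × 36/40 = 209.70 → 210.
border pick-up: 66 × 28/31 = 59.61 → 60.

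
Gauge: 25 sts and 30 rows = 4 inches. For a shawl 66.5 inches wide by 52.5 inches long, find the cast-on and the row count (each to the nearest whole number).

Cast on 416 stitches and work 394 rows.

Stitch gauge = 25/4 = 6.25 sts/in; 66.5 × 6.25 = 415.62 → 416 sts.
Row gauge = 30/4 = 7.5 rows/in; 52.5 × 7.5 = 393.75 → 394 rows.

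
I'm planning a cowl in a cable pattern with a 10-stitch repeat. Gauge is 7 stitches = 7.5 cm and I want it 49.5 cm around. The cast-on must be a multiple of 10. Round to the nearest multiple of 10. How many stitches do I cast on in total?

50 stitches.

7 / 7.5 = 0.933 sts per cm.
49.5 × 0.933 = 46.20 sts.
Nearest multiple of 10: 50.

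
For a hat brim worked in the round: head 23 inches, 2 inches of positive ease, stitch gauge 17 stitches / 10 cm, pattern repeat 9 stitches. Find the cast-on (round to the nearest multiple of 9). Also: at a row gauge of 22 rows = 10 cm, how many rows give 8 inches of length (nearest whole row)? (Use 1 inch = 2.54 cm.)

Cast on 108 stitches; work 45 rows.

Finished = 23 + 2 = 25 inches.
25 inches × 2.54 = 63.50 cm.
17/10 = 1.7 sts per cm; 63.50 × 1.7 = 107.95 sts.
Nearest multiple of 9 → 108.
8 inches = 20.32 cm; × 2.2 = 44.70 → 45 rows.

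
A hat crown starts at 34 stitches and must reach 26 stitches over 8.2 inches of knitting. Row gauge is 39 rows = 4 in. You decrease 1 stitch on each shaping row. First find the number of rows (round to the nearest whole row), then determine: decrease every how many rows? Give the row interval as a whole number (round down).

Decrease every 10th row.

Rows = 8.2 × 9.75 = 79.9 → 80 rows.
Stitches to remove: 8 → 8 shaping rows (at 1 st each).
80 / 8 = 10.00 → every 10 rows.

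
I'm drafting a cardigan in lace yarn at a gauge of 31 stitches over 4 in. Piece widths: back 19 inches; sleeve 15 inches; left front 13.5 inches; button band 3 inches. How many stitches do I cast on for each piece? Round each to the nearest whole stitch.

Rate = 31/4 = 7.75 sts per in.
back: 19 × 7.75 = 147.25 → 147.
sleeve: 15 × 7.75 = 116.25 → 116.
left front: 13.5 × 7.75 = 104.62 → 105.
button band: 3 × 7.75 = 23.25 → 23.

back 147; sleeve 116; left front 105; button band 23.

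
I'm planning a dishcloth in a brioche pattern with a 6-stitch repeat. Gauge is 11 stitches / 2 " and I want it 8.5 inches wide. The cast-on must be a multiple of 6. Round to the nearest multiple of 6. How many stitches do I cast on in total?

CO 48 sts.

11 / 2 = 5.5 sts per inch.
8.5 × 5.5 = 46.75 sts.
Nearest multiple of 6: 48.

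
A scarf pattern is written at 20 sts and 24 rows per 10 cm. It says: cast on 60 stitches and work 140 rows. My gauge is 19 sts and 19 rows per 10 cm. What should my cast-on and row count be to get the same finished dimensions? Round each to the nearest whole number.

Stitches: 60 × 19/20 = 57.00 → 57.
Rows: 140 × 19/24 = 110.83 → 111.

Cast on 57 stitches; work 111 rows.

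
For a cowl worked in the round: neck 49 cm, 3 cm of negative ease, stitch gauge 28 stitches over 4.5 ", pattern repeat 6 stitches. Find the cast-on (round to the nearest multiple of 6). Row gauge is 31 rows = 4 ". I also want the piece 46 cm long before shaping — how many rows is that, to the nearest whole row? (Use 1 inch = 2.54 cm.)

Cast on 114 stitches; work 140 rows.

Finished = 49 − 3 = 46 cm.
46 cm × 1/2.54 = 18.11 inches.
28/4.5 = 6.222 sts per in; 18.11 × 6.222 = 112.69 sts.
Nearest multiple of 6 → 114.
46 cm = 18.11 inches; × 7.75 = 140.35 → 140 rows.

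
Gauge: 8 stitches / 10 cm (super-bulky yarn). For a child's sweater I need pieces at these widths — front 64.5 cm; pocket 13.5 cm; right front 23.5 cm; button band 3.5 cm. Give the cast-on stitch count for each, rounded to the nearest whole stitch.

Rate = 8/10 = 0.8 sts per cm.
front: 64.5 × 0.8 = 51.60 → 52.
pocket: 13.5 × 0.8 = 10.80 → 11.
right front: 23.5 × 0.8 = 18.80 → 19.
button band: 3.5 × 0.8 = 2.80 → 3.

front 52; pocket 11; right front 19; button band 3.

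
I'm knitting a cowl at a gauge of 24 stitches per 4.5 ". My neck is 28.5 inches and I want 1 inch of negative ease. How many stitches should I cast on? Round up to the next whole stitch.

Finished = 28.5 − 1 = 27.5 in.
24 / 4.5 = 5.333 sts per inch.
27.50 × 5.333 = 146.67 sts.
→ 147 sts.

Cast on 147 stitches.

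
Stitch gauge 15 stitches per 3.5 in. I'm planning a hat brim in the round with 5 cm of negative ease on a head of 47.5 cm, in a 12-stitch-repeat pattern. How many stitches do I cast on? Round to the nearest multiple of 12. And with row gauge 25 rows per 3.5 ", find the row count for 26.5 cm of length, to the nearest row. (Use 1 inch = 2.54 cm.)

Finished = 47.5 − 5 = 42.5 cm.
42.5 cm × 1/2.54 = 16.73 inches.
15/3.5 = 4.286 sts per in; 16.73 × 4.286 = 71.71 sts.
Nearest multiple of 12 → 72.
26.5 cm = 10.43 inches; × 7.143 = 74.52 → 75 rows.

Cast on 72 stitches; work 75 rows.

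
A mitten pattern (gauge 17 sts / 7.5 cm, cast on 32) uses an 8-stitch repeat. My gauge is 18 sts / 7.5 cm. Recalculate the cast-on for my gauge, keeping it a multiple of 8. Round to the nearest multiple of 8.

Cast on 32 stitches.

32 × 18 / 17 = 33.88.
Nearest multiple of 8: 32.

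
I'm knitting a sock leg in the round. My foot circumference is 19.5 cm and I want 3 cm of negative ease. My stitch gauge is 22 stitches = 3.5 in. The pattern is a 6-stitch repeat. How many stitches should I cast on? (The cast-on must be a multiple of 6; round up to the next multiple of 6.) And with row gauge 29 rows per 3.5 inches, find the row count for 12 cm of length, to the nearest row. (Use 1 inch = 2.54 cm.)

Finished = 19.5 − 3 = 16.5 cm.
16.5 cm × 1/2.54 = 6.50 inches.
22/3.5 = 6.286 sts per in; 6.50 × 6.286 = 40.83 sts.
Next multiple of 6 → 42.
12 cm = 4.72 inches; × 8.286 = 39.15 → 39 rows.

Cast on 42 stitches; work 39 rows.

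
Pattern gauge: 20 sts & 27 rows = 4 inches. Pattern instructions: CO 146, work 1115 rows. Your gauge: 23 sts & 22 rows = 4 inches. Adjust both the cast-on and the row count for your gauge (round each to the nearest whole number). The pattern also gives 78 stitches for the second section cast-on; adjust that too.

Cast on 168 stitches; work 909 rows; second section cast-on 90 stitches.

Stitches: 146 × 23/20 = 167.90 → 168.
Rows: 1115 × 22/27 = 908.52 → 909.
second section cast-on: 78 × 23/20 = 89.70 → 90.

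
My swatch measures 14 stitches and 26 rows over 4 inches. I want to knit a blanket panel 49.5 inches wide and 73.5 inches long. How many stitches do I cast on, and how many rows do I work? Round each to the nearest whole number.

Stitch gauge = 14/4 = 3.5 sts/in; 49.5 × 3.5 = 173.25 → 173 sts.
Row gauge = 26/4 = 6.5 rows/in; 73.5 × 6.5 = 477.75 → 478 rows.

Cast on 173 stitches and work 478 rows.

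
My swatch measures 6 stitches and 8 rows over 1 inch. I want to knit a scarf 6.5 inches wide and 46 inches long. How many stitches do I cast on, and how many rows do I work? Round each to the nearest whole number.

Stitch gauge = 6/1 = 6 sts/in; 6.5 × 6 = 39.00 → 39 sts.
Row gauge = 8/1 = 8 rows/in; 46 × 8 = 368.00 → 368 rows.

Cast on 39 stitches and work 368 rows.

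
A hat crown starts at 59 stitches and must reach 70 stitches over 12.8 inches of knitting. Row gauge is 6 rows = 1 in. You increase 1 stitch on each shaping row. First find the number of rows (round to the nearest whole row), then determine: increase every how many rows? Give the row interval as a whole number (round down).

Increase every 7th row.

Rows = 12.8 × 6 = 76.8 → 77 rows.
Stitches to add: 11 → 11 shaping rows (at 1 st each).
77 / 11 = 7.00 → every 7 rows.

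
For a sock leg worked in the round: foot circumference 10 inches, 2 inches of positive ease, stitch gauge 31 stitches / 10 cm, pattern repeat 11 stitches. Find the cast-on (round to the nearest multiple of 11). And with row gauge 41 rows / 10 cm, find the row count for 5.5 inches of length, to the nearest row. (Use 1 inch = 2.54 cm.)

Cast on 99 stitches; work 57 rows.

Finished = 10 + 2 = 12 inches.
12 inches × 2.54 = 30.48 cm.
31/10 = 3.1 sts per cm; 30.48 × 3.1 = 94.49 sts.
Nearest multiple of 11 → 99.
5.5 inches = 13.97 cm; × 4.1 = 57.28 → 57 rows.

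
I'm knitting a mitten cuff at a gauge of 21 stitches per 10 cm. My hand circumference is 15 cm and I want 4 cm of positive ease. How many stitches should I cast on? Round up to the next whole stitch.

CO 40 sts.

Finished = 15 + 4 = 19 cm.
21 / 10 = 2.1 sts per cm.
19.00 × 2.1 = 39.90 sts.
→ 40 sts.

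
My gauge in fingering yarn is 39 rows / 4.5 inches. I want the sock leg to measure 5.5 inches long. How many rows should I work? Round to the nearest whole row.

39 rows / 4.5 in = 8.667 rows per inch.
5.5 × 8.667 = 47.67 rows.
Round to nearest → 48.

Work 48 rows.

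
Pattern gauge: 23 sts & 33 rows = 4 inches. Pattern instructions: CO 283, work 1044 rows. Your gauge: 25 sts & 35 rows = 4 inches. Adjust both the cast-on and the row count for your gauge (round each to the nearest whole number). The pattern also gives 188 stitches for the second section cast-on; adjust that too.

Stitches: 283 × 25/23 = 307.61 → 308.
Rows: 1044 × 35/33 = 1107.27 → 1107.
second section cast-on: 188 × 25/23 = 204.35 → 204.

Cast on 308 stitches; work 1107 rows; second section cast-on 204 stitches.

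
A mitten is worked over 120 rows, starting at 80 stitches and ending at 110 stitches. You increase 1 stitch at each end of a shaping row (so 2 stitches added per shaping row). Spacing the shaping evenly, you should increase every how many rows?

Stitches to add: |110 − 80| = 30.
Shaping rows needed: 30 / 2 = 15.
120 rows / 15 = every 8 rows.

Increase every 8th row.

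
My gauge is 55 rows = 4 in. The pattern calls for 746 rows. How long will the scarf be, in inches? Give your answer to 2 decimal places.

54.25 inches.

55 rows / 4 inch = 13.75 rows per inch.
746 / 13.75 = 54.255 inches.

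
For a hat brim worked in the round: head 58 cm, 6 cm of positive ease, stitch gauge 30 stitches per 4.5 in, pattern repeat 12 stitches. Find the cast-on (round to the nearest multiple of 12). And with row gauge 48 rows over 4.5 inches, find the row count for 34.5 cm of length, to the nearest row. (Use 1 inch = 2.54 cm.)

Finished = 58 + 6 = 64 cm.
64 cm × 1/2.54 = 25.20 inches.
30/4.5 = 6.667 sts per in; 25.20 × 6.667 = 167.98 sts.
Nearest multiple of 12 → 168.
34.5 cm = 13.58 inches; × 10.667 = 144.88 → 145 rows.

Cast on 168 stitches; work 145 rows.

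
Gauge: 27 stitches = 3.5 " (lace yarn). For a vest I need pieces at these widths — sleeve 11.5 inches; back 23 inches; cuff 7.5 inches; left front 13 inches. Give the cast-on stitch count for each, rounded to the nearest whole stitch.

sleeve 89; back 177; cuff 58; left front 100.

Rate = 27/3.5 = 7.714 sts per in.
sleeve: 11.5 × 7.714 = 88.71 → 89.
back: 23 × 7.714 = 177.43 → 177.
cuff: 7.5 × 7.714 = 57.86 → 58.
left front: 13 × 7.714 = 100.29 → 100.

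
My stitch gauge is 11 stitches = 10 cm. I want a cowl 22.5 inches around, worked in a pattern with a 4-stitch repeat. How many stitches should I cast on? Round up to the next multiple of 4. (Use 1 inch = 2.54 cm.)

22.5 in = 22.5 × 2.54 = 57.15 cm.
11 / 10 = 1.1 sts/cm.
57.15 × 1.1 = 62.87 sts.
→ 64.

CO 64 sts.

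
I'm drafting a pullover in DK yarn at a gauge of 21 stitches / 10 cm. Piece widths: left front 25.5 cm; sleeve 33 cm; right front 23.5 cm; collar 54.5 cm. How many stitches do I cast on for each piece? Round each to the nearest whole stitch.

Rate = 21/10 = 2.1 sts per cm.
left front: 25.5 × 2.1 = 53.55 → 54.
sleeve: 33 × 2.1 = 69.30 → 69.
right front: 23.5 × 2.1 = 49.35 → 49.
collar: 54.5 × 2.1 = 114.45 → 114.

left front 54; sleeve 69; right front 49; collar 114.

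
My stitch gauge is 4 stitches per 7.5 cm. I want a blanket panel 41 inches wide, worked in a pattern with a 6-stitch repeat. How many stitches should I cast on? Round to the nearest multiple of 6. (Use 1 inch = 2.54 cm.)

41 in = 41 × 2.54 = 104.14 cm.
4 / 7.5 = 0.533 sts/cm.
104.14 × 0.533 = 55.54 sts.
→ 54.

Cast on 54 stitches.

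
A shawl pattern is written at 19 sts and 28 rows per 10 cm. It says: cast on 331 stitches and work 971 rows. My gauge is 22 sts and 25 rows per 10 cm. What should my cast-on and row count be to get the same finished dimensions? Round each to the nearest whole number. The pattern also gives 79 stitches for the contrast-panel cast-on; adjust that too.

Stitches: 331 × 22/19 = 383.26 → 383.
Rows: 971 × 25/28 = 866.96 → 867.
contrast-panel cast-on: 79 × 22/19 = 91.47 → 91.

Cast on 383 stitches; work 867 rows; contrast-panel cast-on 91 stitches.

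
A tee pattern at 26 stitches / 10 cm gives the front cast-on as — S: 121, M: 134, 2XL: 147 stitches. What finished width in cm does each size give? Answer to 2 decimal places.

26/10 = 2.6 sts per cm.
S: 121 / 2.6 = 46.538 → 46.54 cm.
M: 134 / 2.6 = 51.538 → 51.54 cm.
2XL: 147 / 2.6 = 56.538 → 56.54 cm.

S 46.54 cm; M 51.54 cm; 2XL 56.54 cm.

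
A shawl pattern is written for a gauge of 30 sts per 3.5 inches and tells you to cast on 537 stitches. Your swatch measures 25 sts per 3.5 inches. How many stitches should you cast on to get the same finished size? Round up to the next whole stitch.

Scale factor = 25 / 30 = 0.833.
537 × 25 / 30 = 447.50 sts.
→ 448 sts.

Cast on 448 stitches.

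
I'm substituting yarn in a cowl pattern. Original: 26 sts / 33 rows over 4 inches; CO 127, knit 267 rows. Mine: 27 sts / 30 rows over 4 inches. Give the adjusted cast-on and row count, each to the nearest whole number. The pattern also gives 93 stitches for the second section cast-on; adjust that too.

Stitches: 127 × 27/26 = 131.88 → 132.
Rows: 267 × 30/33 = 242.73 → 243.
second section cast-on: 93 × 27/26 = 96.58 → 97.

Cast on 132 stitches; work 243 rows; second section cast-on 97 stitches.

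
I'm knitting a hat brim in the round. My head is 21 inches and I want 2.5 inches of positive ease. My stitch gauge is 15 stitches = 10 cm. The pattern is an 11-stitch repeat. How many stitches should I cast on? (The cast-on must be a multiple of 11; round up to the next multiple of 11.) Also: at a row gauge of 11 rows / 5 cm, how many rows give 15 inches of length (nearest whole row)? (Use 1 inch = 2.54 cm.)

Cast on 99 stitches; work 84 rows.

Finished = 21 + 2.5 = 23.5 inches.
23.5 inches × 2.54 = 59.69 cm.
15/10 = 1.5 sts per cm; 59.69 × 1.5 = 89.53 sts.
Next multiple of 11 → 99.
15 inches = 38.10 cm; × 2.2 = 83.82 → 84 rows.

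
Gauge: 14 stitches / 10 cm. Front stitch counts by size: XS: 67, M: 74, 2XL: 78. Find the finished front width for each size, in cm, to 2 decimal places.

14/10 = 1.4 sts per cm.
XS: 67 / 1.4 = 47.857 → 47.86 cm.
M: 74 / 1.4 = 52.857 → 52.86 cm.
2XL: 78 / 1.4 = 55.714 → 55.71 cm.

XS 47.86 cm; M 52.86 cm; 2XL 55.71 cm.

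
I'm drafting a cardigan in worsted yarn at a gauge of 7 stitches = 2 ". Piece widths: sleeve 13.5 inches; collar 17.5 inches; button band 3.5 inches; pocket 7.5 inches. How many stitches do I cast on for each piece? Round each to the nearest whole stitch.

Rate = 7/2 = 3.5 sts per in.
sleeve: 13.5 × 3.5 = 47.25 → 47.
collar: 17.5 × 3.5 = 61.25 → 61.
button band: 3.5 × 3.5 = 12.25 → 12.
pocket: 7.5 × 3.5 = 26.25 → 26.

sleeve 47; collar 61; button band 12; pocket 26.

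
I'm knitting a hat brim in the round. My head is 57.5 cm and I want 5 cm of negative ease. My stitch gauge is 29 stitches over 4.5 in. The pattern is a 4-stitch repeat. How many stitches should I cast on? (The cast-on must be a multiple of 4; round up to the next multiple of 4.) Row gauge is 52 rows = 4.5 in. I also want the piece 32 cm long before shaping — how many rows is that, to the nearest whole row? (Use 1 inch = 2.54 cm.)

Cast on 136 stitches; work 146 rows.

Finished = 57.5 − 5 = 52.5 cm.
52.5 cm × 1/2.54 = 20.67 inches.
29/4.5 = 6.444 sts per in; 20.67 × 6.444 = 133.20 sts.
Next multiple of 4 → 136.
32 cm = 12.60 inches; × 11.556 = 145.58 → 146 rows.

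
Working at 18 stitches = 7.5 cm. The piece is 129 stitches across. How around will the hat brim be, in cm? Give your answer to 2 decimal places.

53.75 cm.

18 stitches / 7.5 cm = 2.4 stitches per cm.
129 / 2.4 = 53.750 cm.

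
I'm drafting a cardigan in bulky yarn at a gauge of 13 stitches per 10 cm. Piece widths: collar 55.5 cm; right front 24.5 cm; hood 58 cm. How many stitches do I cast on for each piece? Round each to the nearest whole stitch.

Rate = 13/10 = 1.3 sts per cm.
collar: 55.5 × 1.3 = 72.15 → 72.
right front: 24.5 × 1.3 = 31.85 → 32.
hood: 58 × 1.3 = 75.40 → 75.

collar 72; right front 32; hood 75.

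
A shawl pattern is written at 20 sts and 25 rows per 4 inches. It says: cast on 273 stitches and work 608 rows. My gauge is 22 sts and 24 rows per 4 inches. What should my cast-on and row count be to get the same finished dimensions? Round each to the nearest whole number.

Stitches: 273 × 22/20 = 300.30 → 300.
Rows: 608 × 24/25 = 583.68 → 584.

Cast on 300 stitches; work 584 rows.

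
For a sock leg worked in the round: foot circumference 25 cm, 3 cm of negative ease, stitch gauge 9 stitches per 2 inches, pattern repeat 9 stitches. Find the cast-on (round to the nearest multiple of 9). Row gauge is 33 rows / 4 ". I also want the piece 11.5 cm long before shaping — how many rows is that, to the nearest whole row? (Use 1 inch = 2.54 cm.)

Cast on 36 stitches; work 37 rows.

Finished = 25 − 3 = 22 cm.
22 cm × 1/2.54 = 8.66 inches.
9/2 = 4.5 sts per in; 8.66 × 4.5 = 38.98 sts.
Nearest multiple of 9 → 36.
11.5 cm = 4.53 inches; × 8.25 = 37.35 → 37 rows.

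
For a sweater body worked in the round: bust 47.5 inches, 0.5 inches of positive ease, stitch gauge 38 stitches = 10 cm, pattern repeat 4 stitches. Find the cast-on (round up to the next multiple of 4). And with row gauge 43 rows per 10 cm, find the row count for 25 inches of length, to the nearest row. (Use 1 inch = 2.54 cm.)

Finished = 47.5 + 0.5 = 48 inches.
48 inches × 2.54 = 121.92 cm.
38/10 = 3.8 sts per cm; 121.92 × 3.8 = 463.30 sts.
Next multiple of 4 → 464.
25 inches = 63.50 cm; × 4.3 = 273.05 → 273 rows.

Cast on 464 stitches; work 273 rows.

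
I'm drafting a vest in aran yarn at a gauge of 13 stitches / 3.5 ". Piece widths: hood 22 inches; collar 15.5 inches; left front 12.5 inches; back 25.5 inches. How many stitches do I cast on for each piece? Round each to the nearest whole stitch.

Rate = 13/3.5 = 3.714 sts per in.
hood: 22 × 3.714 = 81.71 → 82.
collar: 15.5 × 3.714 = 57.57 → 58.
left front: 12.5 × 3.714 = 46.43 → 46.
back: 25.5 × 3.714 = 94.71 → 95.

hood 82; collar 58; left front 46; back 95.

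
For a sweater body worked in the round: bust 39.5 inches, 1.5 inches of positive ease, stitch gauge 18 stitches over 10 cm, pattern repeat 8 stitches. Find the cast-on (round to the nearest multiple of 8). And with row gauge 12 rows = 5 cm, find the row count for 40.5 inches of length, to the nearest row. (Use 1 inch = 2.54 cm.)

Cast on 184 stitches; work 247 rows.

Finished = 39.5 + 1.5 = 41 inches.
41 inches × 2.54 = 104.14 cm.
18/10 = 1.8 sts per cm; 104.14 × 1.8 = 187.45 sts.
Nearest multiple of 8 → 184.
40.5 inches = 102.87 cm; × 2.4 = 246.89 → 247 rows.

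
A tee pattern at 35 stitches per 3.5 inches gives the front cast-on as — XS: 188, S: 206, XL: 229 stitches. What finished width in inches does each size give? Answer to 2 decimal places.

XS 18.80 inches; S 20.60 inches; XL 22.90 inches.

35/3.5 = 10 sts per in.
XS: 188 / 10 = 18.800 → 18.80 in.
S: 206 / 10 = 20.600 → 20.60 in.
XL: 229 / 10 = 22.900 → 22.90 in.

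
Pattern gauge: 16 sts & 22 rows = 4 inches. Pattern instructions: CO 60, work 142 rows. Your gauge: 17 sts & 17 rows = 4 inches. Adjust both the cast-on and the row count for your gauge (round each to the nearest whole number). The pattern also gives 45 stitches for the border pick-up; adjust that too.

Cast on 64 stitches; work 110 rows; border pick-up 48 stitches.

Stitches: 60 × 17/16 = 63.75 → 64.
Rows: 142 × 17/22 = 109.73 → 110.
border pick-up: 45 × 17/16 = 47.81 → 48.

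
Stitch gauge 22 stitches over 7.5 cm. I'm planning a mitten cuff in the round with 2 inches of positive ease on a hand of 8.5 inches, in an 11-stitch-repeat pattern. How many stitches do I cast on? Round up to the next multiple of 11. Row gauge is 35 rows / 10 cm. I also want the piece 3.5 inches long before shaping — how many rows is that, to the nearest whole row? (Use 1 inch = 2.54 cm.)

Finished = 8.5 + 2 = 10.5 inches.
10.5 inches × 2.54 = 26.67 cm.
22/7.5 = 2.933 sts per cm; 26.67 × 2.933 = 78.23 sts.
Next multiple of 11 → 88.
3.5 inches = 8.89 cm; × 3.5 = 31.11 → 31 rows.

Cast on 88 stitches; work 31 rows.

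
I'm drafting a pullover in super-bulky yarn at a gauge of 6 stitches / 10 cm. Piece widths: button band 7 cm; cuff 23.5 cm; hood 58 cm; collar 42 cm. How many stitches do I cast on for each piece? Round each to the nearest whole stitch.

button band 4; cuff 14; hood 35; collar 25.

Rate = 6/10 = 0.6 sts per cm.
button band: 7 × 0.6 = 4.20 → 4.
cuff: 23.5 × 0.6 = 14.10 → 14.
hood: 58 × 0.6 = 34.80 → 35.
collar: 42 × 0.6 = 25.20 → 25.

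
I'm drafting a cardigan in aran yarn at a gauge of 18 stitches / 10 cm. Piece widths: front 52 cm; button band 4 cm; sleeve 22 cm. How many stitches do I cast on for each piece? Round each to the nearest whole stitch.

front 94; button band 7; sleeve 40.

Rate = 18/10 = 1.8 sts per cm.
front: 52 × 1.8 = 93.60 → 94.
button band: 4 × 1.8 = 7.20 → 7.
sleeve: 22 × 1.8 = 39.60 → 40.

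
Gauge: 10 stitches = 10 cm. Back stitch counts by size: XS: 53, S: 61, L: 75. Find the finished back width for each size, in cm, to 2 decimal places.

10/10 = 1 sts per cm.
XS: 53 / 1 = 53.000 → 53.00 cm.
S: 61 / 1 = 61.000 → 61.00 cm.
L: 75 / 1 = 75.000 → 75.00 cm.

XS 53.00 cm; S 61.00 cm; L 75.00 cm.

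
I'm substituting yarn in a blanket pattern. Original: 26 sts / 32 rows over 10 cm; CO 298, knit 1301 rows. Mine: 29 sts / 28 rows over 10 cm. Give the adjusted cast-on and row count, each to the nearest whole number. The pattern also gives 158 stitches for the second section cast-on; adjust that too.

Stitches: 298 × 29/26 = 332.38 → 332.
Rows: 1301 × 28/32 = 1138.38 → 1138.
second section cast-on: 158 × 29/26 = 176.23 → 176.

Cast on 332 stitches; work 1138 rows; second section cast-on 176 stitches.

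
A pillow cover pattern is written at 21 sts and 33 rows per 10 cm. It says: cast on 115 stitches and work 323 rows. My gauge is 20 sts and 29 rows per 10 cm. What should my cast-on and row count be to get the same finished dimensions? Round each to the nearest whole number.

Cast on 110 stitches; work 284 rows.

Stitches: 115 × 20/21 = 109.52 → 110.
Rows: 323 × 29/33 = 283.85 → 284.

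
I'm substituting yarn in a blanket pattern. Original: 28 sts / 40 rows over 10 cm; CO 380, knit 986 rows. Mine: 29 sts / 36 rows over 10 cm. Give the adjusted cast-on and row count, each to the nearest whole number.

Cast on 394 stitches; work 887 rows.

Stitches: 380 × 29/28 = 393.57 → 394.
Rows: 986 × 36/40 = 887.40 → 887.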